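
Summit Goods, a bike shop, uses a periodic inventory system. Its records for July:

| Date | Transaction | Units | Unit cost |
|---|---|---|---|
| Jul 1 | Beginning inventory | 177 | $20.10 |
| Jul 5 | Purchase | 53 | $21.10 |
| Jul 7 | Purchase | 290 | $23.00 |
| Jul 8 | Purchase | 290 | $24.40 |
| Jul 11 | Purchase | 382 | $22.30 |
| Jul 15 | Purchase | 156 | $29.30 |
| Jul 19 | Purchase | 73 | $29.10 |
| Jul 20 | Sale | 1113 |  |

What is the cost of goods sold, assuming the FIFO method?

COGS = $25,178.90

Jul 20, 1113 sold [FIFO — oldest first]: 177 @ $20.10 + 53 @ $21.10 + 290 @ $23.00 + 290 @ $24.40 + 303 @ $22.30 = $25,178.90
Ending inventory: 79 @ $22.30 + 156 @ $29.30 + 73 @ $29.10 = $8,456.80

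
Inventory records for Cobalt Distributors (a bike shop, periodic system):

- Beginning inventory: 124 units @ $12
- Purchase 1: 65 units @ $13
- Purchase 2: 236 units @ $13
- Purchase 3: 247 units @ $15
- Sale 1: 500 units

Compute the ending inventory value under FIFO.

Ending inventory = $2,580

Sale 1 (500) [FIFO — oldest first]: 124 @ $12 + 65 @ $13 + 236 @ $13 + 75 @ $15 = $6,526
Ending inventory: 172 @ $15 = $2,580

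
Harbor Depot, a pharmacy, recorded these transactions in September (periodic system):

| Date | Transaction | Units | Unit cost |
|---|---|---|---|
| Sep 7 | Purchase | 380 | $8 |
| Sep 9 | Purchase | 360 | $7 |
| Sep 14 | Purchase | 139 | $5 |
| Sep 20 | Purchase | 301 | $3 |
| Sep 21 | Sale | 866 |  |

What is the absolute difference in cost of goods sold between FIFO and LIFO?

FIFO COGS: 380 @ $8 + 360 @ $7 + 126 @ $5 = $6,190
LIFO COGS: 301 @ $3 + 139 @ $5 + 360 @ $7 + 66 @ $8 = $4,646
Difference = |$6,190 − $4,646| = $1,544

$1,544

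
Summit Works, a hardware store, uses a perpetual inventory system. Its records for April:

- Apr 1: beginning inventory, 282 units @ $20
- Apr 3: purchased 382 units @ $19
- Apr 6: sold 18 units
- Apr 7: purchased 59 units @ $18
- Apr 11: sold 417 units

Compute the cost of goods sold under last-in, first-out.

Apr 6, 18 sold [LIFO — newest first]: 18 @ $19 = $342
Apr 11, 417 sold [LIFO — newest first]: 59 @ $18 + 358 @ $19 = $7,864
Total COGS = $342 + $7,864 = $8,206
Ending inventory: 282 @ $20 + 6 @ $19 = $5,754

COGS = $8,206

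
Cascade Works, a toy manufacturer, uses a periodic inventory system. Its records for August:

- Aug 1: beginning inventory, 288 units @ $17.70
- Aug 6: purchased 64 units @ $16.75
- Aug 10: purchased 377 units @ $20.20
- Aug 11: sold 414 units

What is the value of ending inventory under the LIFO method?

Ending inventory = $5,549.85

Aug 11, 414 sold [LIFO — newest first]: 377 @ $20.20 + 37 @ $16.75 = $8,235.15
Ending inventory: 288 @ $17.70 + 27 @ $16.75 = $5,549.85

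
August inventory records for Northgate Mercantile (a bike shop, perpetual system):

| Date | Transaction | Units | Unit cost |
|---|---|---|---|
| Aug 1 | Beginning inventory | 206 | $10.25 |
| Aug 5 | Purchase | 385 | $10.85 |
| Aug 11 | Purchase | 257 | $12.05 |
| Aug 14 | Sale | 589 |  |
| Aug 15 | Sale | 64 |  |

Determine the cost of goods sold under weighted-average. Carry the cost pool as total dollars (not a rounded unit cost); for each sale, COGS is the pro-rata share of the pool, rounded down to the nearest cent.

COGS = $7,227.34

After Aug 1: 206 on hand, pool $2,111.50 (≈ $10.2500 each)
After Aug 5: 591 on hand, pool $6,288.75 (≈ $10.6409 each)
After Aug 11: 848 on hand, pool $9,385.60 (≈ $11.0679 each)
Aug 14, sell 589: 589/848 × $9,385.60 → $6,519.00
Aug 15, sell 64: 64/259 × $2,866.60 → $708.34
Total COGS = $6,519.00 + $708.34 = $7,227.34
Ending inventory (cost pool remaining) = $2,158.26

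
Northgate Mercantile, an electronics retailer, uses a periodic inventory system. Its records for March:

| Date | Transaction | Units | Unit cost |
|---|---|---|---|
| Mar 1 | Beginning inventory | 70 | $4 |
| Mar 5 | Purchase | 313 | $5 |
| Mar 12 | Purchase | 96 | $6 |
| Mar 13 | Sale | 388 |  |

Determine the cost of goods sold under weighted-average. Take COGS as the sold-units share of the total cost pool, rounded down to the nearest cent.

Mar 13, sell 388: 388/479 × $2,421.00 → $1,961.06
Ending inventory (cost pool remaining) = $459.94

COGS = $1,961.06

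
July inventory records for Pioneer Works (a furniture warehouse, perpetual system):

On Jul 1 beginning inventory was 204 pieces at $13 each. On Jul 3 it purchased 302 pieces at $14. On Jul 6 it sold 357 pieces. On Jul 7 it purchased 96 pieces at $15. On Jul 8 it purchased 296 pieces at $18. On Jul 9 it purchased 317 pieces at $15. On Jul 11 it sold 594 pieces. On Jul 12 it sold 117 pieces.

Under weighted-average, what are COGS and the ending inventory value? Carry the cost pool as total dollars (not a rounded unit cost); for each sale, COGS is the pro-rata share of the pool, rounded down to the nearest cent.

COGS = $16,081.67; ending inventory = $2,321.33

After Jul 1: 204 on hand, pool $2,652.00 (≈ $13.0000 each)
After Jul 3: 506 on hand, pool $6,880.00 (≈ $13.5968 each)
Jul 6, sell 357: 357/506 × $6,880.00 → $4,854.07
After Jul 7: 245 on hand, pool $3,465.93 (≈ $14.1467 each)
After Jul 8: 541 on hand, pool $8,793.93 (≈ $16.2550 each)
After Jul 9: 858 on hand, pool $13,548.93 (≈ $15.7913 each)
Jul 11, sell 594: 594/858 × $13,548.93 → $9,380.02
Jul 12, sell 117: 117/264 × $4,168.91 → $1,847.58
Total COGS = $4,854.07 + $9,380.02 + $1,847.58 = $16,081.67
Ending inventory (cost pool remaining) = $2,321.33
Check: goods available $18,403.00 = COGS $16,081.67 + ending $2,321.33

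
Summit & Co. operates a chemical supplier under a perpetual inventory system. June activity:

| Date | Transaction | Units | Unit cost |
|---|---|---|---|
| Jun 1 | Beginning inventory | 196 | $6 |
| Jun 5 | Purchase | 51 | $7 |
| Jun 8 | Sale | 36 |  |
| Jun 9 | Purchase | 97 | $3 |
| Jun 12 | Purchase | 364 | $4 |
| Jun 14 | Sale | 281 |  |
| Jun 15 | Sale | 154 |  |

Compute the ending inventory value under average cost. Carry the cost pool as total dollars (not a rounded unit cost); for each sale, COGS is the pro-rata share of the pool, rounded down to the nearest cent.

Ending inventory = $1,078.00

After Jun 1: 196 on hand, pool $1,176.00 (≈ $6.0000 each)
After Jun 5: 247 on hand, pool $1,533.00 (≈ $6.2065 each)
Jun 8, sell 36: 36/247 × $1,533.00 → $223.43
After Jun 9: 308 on hand, pool $1,600.57 (≈ $5.1967 each)
After Jun 12: 672 on hand, pool $3,056.57 (≈ $4.5485 each)
Jun 14, sell 281: 281/672 × $3,056.57 → $1,278.11
Jun 15, sell 154: 154/391 × $1,778.46 → $700.46
Total COGS = $223.43 + $1,278.11 + $700.46 = $2,202.00
Ending inventory (cost pool remaining) = $1,078.00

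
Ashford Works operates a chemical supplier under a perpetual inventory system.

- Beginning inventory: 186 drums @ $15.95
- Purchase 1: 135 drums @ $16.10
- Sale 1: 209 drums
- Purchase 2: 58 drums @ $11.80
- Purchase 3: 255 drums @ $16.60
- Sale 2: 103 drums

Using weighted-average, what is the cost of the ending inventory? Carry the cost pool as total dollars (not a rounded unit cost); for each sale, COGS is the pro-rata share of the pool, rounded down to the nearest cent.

Ending inventory = $5,084.48

After Beginning: 186 on hand, pool $2,966.70 (≈ $15.9500 each)
After Purchase 1: 321 on hand, pool $5,140.20 (≈ $16.0131 each)
Sale 1, sell 209: 209/321 × $5,140.20 → $3,346.73
After Purchase 2: 170 on hand, pool $2,477.87 (≈ $14.5757 each)
After Purchase 3: 425 on hand, pool $6,710.87 (≈ $15.7903 each)
Sale 2, sell 103: 103/425 × $6,710.87 → $1,626.39
Total COGS = $3,346.73 + $1,626.39 = $4,973.12
Ending inventory (cost pool remaining) = $5,084.48
Check: goods available $10,057.60 = COGS $4,973.12 + ending $5,084.48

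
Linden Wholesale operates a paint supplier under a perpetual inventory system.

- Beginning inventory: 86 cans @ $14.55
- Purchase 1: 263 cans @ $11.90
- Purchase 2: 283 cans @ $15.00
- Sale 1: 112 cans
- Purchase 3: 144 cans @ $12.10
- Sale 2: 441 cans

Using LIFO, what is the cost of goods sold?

COGS = $7,486.80

Sale 1 (112) [LIFO — newest first]: 112 @ $15.00 = $1,680.00
Sale 2 (441) [LIFO — newest first]: 144 @ $12.10 + 171 @ $15.00 + 126 @ $11.90 = $5,806.80
Total COGS = $1,680.00 + $5,806.80 = $7,486.80
Ending inventory: 86 @ $14.55 + 137 @ $11.90 = $2,881.60
Check: goods available $10,368.40 = COGS $7,486.80 + ending $2,881.60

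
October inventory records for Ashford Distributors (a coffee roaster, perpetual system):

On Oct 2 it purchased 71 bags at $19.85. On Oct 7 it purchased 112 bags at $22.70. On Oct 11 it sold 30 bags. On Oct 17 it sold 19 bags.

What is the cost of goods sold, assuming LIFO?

Oct 11, 30 sold [LIFO — newest first]: 30 @ $22.70 = $681.00
Oct 17, 19 sold [LIFO — newest first]: 19 @ $22.70 = $431.30
Total COGS = $681.00 + $431.30 = $1,112.30
Ending inventory: 71 @ $19.85 + 63 @ $22.70 = $2,839.45
Check: goods available $3,951.75 = COGS $1,112.30 + ending $2,839.45

COGS = $1,112.30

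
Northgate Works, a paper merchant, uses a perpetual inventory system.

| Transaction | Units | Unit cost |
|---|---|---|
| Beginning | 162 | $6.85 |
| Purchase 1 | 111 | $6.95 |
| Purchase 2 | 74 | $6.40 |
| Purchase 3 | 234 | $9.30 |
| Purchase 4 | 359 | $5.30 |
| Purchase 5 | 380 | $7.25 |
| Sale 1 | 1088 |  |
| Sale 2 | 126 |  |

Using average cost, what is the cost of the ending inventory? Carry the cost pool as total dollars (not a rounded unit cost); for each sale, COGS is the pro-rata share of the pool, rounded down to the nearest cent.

After Beginning: 162 on hand, pool $1,109.70 (≈ $6.8500 each)
After Purchase 1: 273 on hand, pool $1,881.15 (≈ $6.8907 each)
After Purchase 2: 347 on hand, pool $2,354.75 (≈ $6.7860 each)
After Purchase 3: 581 on hand, pool $4,530.95 (≈ $7.7985 each)
After Purchase 4: 940 on hand, pool $6,433.65 (≈ $6.8443 each)
After Purchase 5: 1320 on hand, pool $9,188.65 (≈ $6.9611 each)
Sale 1, sell 1088: 1088/1320 × $9,188.65 → $7,573.67
Sale 2, sell 126: 126/232 × $1,614.98 → $877.10
Total COGS = $7,573.67 + $877.10 = $8,450.77
Ending inventory (cost pool remaining) = $737.88

Ending inventory = $737.88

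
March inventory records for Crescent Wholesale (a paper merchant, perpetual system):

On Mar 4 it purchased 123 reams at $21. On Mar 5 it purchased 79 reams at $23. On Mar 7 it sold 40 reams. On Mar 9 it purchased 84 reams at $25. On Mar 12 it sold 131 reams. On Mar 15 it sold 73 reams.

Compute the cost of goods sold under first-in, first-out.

Mar 7, 40 sold [FIFO — oldest first]: 40 @ $21 = $840
Mar 12, 131 sold [FIFO — oldest first]: 83 @ $21 + 48 @ $23 = $2,847
Mar 15, 73 sold [FIFO — oldest first]: 31 @ $23 + 42 @ $25 = $1,763
Total COGS = $840 + $2,847 + $1,763 = $5,450
Ending inventory: 42 @ $25 = $1,050
Check: goods available $6,500 = COGS $5,450 + ending $1,050

COGS = $5,450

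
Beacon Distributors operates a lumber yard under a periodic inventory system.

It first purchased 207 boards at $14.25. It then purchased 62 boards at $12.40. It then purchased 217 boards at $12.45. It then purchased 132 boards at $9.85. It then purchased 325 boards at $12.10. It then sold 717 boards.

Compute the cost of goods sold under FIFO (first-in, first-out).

COGS = $8,918.30

Sale 1 (717) [FIFO — oldest first]: 207 @ $14.25 + 62 @ $12.40 + 217 @ $12.45 + 132 @ $9.85 + 99 @ $12.10 = $8,918.30
Ending inventory: 226 @ $12.10 = $2,734.60
Check: goods available $11,652.90 = COGS $8,918.30 + ending $2,734.60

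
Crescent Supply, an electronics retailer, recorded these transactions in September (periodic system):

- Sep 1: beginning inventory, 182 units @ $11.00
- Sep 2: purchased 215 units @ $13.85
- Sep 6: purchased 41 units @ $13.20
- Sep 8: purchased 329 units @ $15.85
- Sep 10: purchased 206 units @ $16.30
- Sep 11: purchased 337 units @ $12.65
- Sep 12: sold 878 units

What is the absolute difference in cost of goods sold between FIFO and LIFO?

$369.80

FIFO COGS: 182 @ $11.00 + 215 @ $13.85 + 41 @ $13.20 + 329 @ $15.85 + 111 @ $16.30 = $12,544.90
LIFO COGS: 337 @ $12.65 + 206 @ $16.30 + 329 @ $15.85 + 6 @ $13.20 = $12,914.70
Difference = |$12,544.90 − $12,914.70| = $369.80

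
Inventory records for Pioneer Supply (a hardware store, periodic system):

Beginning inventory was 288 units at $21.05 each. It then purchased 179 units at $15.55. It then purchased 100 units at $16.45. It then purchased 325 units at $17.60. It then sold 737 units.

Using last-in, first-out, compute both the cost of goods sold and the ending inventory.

COGS = $12,948.10; ending inventory = $3,262.75

Sale 1 (737) [LIFO — newest first]: 325 @ $17.60 + 100 @ $16.45 + 179 @ $15.55 + 133 @ $21.05 = $12,948.10
Ending inventory: 155 @ $21.05 = $3,262.75
Check: goods available $16,210.85 = COGS $12,948.10 + ending $3,262.75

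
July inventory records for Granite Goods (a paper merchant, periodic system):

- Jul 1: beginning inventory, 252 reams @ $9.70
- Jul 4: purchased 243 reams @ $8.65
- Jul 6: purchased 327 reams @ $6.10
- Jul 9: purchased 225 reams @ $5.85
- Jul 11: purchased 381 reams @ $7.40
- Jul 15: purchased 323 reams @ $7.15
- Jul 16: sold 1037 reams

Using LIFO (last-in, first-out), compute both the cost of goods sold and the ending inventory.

COGS = $7,103.90; ending inventory = $5,882.25

Jul 16, 1037 sold [LIFO — newest first]: 323 @ $7.15 + 381 @ $7.40 + 225 @ $5.85 + 108 @ $6.10 = $7,103.90
Ending inventory: 252 @ $9.70 + 243 @ $8.65 + 219 @ $6.10 = $5,882.25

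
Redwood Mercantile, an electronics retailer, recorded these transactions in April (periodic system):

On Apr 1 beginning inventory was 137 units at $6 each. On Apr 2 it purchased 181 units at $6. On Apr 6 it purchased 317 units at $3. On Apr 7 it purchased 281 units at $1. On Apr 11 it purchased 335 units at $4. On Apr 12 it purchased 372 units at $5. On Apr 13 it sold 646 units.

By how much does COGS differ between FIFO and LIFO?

FIFO COGS: 137 @ $6 + 181 @ $6 + 317 @ $3 + 11 @ $1 = $2,870
LIFO COGS: 372 @ $5 + 274 @ $4 = $2,956
Difference = |$2,870 − $2,956| = $86

$86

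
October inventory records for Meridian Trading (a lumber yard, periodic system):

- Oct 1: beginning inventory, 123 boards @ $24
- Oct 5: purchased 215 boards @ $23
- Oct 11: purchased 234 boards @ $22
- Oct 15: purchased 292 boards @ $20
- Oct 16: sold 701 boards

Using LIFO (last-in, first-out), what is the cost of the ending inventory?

Ending inventory = $3,872

Oct 16, 701 sold [LIFO — newest first]: 292 @ $20 + 234 @ $22 + 175 @ $23 = $15,013
Ending inventory: 123 @ $24 + 40 @ $23 = $3,872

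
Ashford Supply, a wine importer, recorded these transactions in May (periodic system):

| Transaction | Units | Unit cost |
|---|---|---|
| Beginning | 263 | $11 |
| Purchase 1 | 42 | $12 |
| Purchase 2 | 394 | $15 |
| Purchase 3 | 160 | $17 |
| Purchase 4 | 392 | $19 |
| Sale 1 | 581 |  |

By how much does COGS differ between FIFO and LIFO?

$3,066

FIFO COGS: 263 @ $11 + 42 @ $12 + 276 @ $15 = $7,537
LIFO COGS: 392 @ $19 + 160 @ $17 + 29 @ $15 = $10,603
Difference = |$7,537 − $10,603| = $3,066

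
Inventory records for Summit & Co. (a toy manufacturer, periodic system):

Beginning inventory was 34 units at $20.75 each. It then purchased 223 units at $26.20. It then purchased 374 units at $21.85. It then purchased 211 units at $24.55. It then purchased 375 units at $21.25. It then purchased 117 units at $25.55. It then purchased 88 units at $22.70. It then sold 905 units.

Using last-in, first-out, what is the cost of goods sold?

Sale 1 (905) [LIFO — newest first]: 88 @ $22.70 + 117 @ $25.55 + 375 @ $21.25 + 211 @ $24.55 + 114 @ $21.85 = $20,626.65
Ending inventory: 34 @ $20.75 + 223 @ $26.20 + 260 @ $21.85 = $12,229.10

COGS = $20,626.65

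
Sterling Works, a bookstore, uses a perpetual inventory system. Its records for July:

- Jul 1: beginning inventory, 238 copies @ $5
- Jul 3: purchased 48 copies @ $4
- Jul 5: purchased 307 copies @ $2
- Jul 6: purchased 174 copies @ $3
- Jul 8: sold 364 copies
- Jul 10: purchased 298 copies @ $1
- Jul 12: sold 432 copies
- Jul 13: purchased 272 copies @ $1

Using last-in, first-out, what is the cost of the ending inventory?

Ending inventory = $1,586

Jul 8, 364 sold [LIFO — newest first]: 174 @ $3 + 190 @ $2 = $902
Jul 12, 432 sold [LIFO — newest first]: 298 @ $1 + 117 @ $2 + 17 @ $4 = $600
Total COGS = $902 + $600 = $1,502
Ending inventory: 238 @ $5 + 31 @ $4 + 272 @ $1 = $1,586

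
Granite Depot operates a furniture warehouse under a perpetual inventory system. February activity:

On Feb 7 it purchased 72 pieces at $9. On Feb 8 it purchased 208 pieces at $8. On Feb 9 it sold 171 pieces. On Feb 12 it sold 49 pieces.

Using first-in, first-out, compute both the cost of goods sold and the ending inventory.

COGS = $1,832; ending inventory = $480

Feb 9, 171 sold [FIFO — oldest first]: 72 @ $9 + 99 @ $8 = $1,440
Feb 12, 49 sold [FIFO — oldest first]: 49 @ $8 = $392
Total COGS = $1,440 + $392 = $1,832
Ending inventory: 60 @ $8 = $480
Check: goods available $2,312 = COGS $1,832 + ending $480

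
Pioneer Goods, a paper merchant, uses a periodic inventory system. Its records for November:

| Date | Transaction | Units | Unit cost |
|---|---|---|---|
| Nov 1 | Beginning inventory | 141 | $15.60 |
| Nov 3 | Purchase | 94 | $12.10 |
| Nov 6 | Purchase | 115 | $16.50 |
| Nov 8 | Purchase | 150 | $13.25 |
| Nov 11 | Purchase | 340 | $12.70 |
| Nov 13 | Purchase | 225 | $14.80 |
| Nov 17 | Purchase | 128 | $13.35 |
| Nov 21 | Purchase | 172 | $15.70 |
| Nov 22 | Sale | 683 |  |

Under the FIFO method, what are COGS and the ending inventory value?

Nov 22, 683 sold [FIFO — oldest first]: 141 @ $15.60 + 94 @ $12.10 + 115 @ $16.50 + 150 @ $13.25 + 183 @ $12.70 = $9,546.10
Ending inventory: 157 @ $12.70 + 225 @ $14.80 + 128 @ $13.35 + 172 @ $15.70 = $9,733.10

COGS = $9,546.10; ending inventory = $9,733.10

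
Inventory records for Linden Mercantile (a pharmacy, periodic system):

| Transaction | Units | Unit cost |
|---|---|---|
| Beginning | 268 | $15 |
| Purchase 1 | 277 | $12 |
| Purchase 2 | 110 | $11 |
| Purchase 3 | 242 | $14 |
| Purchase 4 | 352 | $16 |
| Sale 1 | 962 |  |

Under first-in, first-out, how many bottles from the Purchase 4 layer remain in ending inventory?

287

Sale 1 (962) [FIFO — oldest first]: 268 @ $15 + 277 @ $12 + 110 @ $11 + 242 @ $14 + 65 @ $16 = $12,982
Ending inventory: 287 @ $16 = $4,592
Check: goods available $17,574 = COGS $12,982 + ending $4,592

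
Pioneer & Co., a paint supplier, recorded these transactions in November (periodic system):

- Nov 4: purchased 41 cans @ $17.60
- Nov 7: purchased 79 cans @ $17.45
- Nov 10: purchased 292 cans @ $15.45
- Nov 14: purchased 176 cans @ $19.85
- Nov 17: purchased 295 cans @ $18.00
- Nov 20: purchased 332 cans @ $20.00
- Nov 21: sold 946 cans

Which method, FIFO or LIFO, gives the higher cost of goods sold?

LIFO

FIFO COGS: 41 @ $17.60 + 79 @ $17.45 + 292 @ $15.45 + 176 @ $19.85 + 295 @ $18.00 + 63 @ $20.00 = $16,675.15
LIFO COGS: 332 @ $20.00 + 295 @ $18.00 + 176 @ $19.85 + 143 @ $15.45 = $17,652.95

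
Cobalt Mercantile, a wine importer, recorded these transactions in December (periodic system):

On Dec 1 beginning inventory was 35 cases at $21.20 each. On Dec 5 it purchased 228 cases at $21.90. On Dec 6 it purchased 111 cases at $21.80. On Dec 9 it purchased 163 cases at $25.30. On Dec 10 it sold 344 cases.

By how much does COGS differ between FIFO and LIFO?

$575.70

FIFO COGS: 35 @ $21.20 + 228 @ $21.90 + 81 @ $21.80 = $7,501.00
LIFO COGS: 163 @ $25.30 + 111 @ $21.80 + 70 @ $21.90 = $8,076.70
Difference = |$7,501.00 − $8,076.70| = $575.70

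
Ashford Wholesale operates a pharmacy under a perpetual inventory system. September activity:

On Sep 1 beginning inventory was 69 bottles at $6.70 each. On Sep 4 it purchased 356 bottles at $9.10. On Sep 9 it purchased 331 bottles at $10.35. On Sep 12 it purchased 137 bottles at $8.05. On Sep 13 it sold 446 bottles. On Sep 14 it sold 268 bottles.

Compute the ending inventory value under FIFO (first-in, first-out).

Sep 13, 446 sold [FIFO — oldest first]: 69 @ $6.70 + 356 @ $9.10 + 21 @ $10.35 = $3,919.25
Sep 14, 268 sold [FIFO — oldest first]: 268 @ $10.35 = $2,773.80
Total COGS = $3,919.25 + $2,773.80 = $6,693.05
Ending inventory: 42 @ $10.35 + 137 @ $8.05 = $1,537.55

Ending inventory = $1,537.55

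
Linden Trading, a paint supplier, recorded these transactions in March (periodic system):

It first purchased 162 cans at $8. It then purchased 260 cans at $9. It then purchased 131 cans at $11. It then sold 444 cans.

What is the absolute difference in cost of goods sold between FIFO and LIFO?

$327

FIFO COGS: 162 @ $8 + 260 @ $9 + 22 @ $11 = $3,878
LIFO COGS: 131 @ $11 + 260 @ $9 + 53 @ $8 = $4,205
Difference = |$3,878 − $4,205| = $327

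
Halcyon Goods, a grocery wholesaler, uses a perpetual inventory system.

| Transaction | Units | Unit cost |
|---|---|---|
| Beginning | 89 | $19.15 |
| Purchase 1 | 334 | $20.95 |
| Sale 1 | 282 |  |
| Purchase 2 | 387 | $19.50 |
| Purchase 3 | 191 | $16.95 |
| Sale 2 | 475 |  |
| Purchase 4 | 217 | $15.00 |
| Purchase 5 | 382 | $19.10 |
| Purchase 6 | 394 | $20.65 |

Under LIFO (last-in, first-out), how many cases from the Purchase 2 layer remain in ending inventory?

Sale 1 (282) [LIFO — newest first]: 282 @ $20.95 = $5,907.90
Sale 2 (475) [LIFO — newest first]: 191 @ $16.95 + 284 @ $19.50 = $8,775.45
Total COGS = $5,907.90 + $8,775.45 = $14,683.35
Ending inventory: 89 @ $19.15 + 52 @ $20.95 + 103 @ $19.50 + 217 @ $15.00 + 382 @ $19.10 + 394 @ $20.65 = $23,489.55

103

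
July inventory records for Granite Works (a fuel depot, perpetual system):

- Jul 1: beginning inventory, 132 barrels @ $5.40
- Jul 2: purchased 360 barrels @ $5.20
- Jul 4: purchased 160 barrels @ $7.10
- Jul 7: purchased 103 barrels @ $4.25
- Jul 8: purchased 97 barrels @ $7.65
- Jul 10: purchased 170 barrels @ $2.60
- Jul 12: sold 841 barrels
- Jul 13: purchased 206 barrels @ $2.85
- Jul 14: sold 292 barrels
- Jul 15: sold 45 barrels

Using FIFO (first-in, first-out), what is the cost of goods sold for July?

Jul 12, 841 sold [FIFO — oldest first]: 132 @ $5.40 + 360 @ $5.20 + 160 @ $7.10 + 103 @ $4.25 + 86 @ $7.65 = $4,816.45
Jul 14, 292 sold [FIFO — oldest first]: 11 @ $7.65 + 170 @ $2.60 + 111 @ $2.85 = $842.50
Jul 15, 45 sold [FIFO — oldest first]: 45 @ $2.85 = $128.25
Total COGS = $4,816.45 + $842.50 + $128.25 = $5,787.20
Ending inventory: 50 @ $2.85 = $142.50

COGS = $5,787.20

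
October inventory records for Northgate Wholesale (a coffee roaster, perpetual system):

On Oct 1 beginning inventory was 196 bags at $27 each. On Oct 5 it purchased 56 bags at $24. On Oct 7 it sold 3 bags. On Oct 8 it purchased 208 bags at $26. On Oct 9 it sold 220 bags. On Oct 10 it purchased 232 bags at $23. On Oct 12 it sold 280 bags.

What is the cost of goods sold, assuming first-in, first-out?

COGS = $13,033

Oct 7, 3 sold [FIFO — oldest first]: 3 @ $27 = $81
Oct 9, 220 sold [FIFO — oldest first]: 193 @ $27 + 27 @ $24 = $5,859
Oct 12, 280 sold [FIFO — oldest first]: 29 @ $24 + 208 @ $26 + 43 @ $23 = $7,093
Total COGS = $81 + $5,859 + $7,093 = $13,033
Ending inventory: 189 @ $23 = $4,347
Check: goods available $17,380 = COGS $13,033 + ending $4,347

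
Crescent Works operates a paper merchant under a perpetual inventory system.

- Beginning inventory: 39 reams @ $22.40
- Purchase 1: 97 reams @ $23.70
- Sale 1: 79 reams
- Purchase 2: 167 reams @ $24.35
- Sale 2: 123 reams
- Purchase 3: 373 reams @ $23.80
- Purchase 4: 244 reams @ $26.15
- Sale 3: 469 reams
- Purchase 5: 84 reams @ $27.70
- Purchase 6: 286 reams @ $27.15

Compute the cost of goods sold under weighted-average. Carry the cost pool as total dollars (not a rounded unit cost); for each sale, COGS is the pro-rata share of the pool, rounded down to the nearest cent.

COGS = $16,361.74

After Beginning: 39 on hand, pool $873.60 (≈ $22.4000 each)
After Purchase 1: 136 on hand, pool $3,172.50 (≈ $23.3272 each)
Sale 1, sell 79: 79/136 × $3,172.50 → $1,842.84
After Purchase 2: 224 on hand, pool $5,396.11 (≈ $24.0898 each)
Sale 2, sell 123: 123/224 × $5,396.11 → $2,963.04
After Purchase 3: 474 on hand, pool $11,310.47 (≈ $23.8618 each)
After Purchase 4: 718 on hand, pool $17,691.07 (≈ $24.6394 each)
Sale 3, sell 469: 469/718 × $17,691.07 → $11,555.86
After Purchase 5: 333 on hand, pool $8,462.01 (≈ $25.4114 each)
After Purchase 6: 619 on hand, pool $16,226.91 (≈ $26.2147 each)
Total COGS = $1,842.84 + $2,963.04 + $11,555.86 = $16,361.74
Ending inventory (cost pool remaining) = $16,226.91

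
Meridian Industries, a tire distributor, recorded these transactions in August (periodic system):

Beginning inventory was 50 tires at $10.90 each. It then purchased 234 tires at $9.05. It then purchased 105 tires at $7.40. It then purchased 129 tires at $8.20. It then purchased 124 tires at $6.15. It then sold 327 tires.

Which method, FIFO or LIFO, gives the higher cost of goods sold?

FIFO

FIFO COGS: 50 @ $10.90 + 234 @ $9.05 + 43 @ $7.40 = $2,980.90
LIFO COGS: 124 @ $6.15 + 129 @ $8.20 + 74 @ $7.40 = $2,368.00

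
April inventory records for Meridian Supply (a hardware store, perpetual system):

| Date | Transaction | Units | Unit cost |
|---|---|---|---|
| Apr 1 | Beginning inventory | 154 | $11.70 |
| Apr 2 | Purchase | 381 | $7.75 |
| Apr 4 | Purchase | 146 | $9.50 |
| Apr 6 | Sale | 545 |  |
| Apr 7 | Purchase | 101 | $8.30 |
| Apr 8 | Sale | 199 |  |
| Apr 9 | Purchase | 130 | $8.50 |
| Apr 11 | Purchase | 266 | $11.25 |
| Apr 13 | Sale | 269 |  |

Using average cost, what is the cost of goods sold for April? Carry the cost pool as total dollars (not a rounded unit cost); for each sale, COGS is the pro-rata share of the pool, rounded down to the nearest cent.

COGS = $9,393.67

After Apr 1: 154 on hand, pool $1,801.80 (≈ $11.7000 each)
After Apr 2: 535 on hand, pool $4,754.55 (≈ $8.8870 each)
After Apr 4: 681 on hand, pool $6,141.55 (≈ $9.0184 each)
Apr 6, sell 545: 545/681 × $6,141.55 → $4,915.04
After Apr 7: 237 on hand, pool $2,064.81 (≈ $8.7123 each)
Apr 8, sell 199: 199/237 × $2,064.81 → $1,733.74
After Apr 9: 168 on hand, pool $1,436.07 (≈ $8.5480 each)
After Apr 11: 434 on hand, pool $4,428.57 (≈ $10.2041 each)
Apr 13, sell 269: 269/434 × $4,428.57 → $2,744.89
Total COGS = $4,915.04 + $1,733.74 + $2,744.89 = $9,393.67
Ending inventory (cost pool remaining) = $1,683.68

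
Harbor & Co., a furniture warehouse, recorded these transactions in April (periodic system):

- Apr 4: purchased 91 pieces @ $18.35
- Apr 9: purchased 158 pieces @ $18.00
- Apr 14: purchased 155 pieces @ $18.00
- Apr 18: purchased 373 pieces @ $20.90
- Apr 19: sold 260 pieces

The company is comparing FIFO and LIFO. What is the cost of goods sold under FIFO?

COGS = $4,711.85

FIFO COGS: 91 @ $18.35 + 158 @ $18.00 + 11 @ $18.00 = $4,711.85
LIFO COGS: 260 @ $20.90 = $5,434.00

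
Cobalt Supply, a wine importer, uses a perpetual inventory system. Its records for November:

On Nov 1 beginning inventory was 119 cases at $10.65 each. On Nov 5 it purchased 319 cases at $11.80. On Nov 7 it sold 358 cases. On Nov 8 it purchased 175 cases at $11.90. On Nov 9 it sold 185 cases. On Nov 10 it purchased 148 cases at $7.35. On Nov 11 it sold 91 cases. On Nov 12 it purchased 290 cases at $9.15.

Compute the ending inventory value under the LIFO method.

Ending inventory = $3,817.95

Nov 7, 358 sold [LIFO — newest first]: 319 @ $11.80 + 39 @ $10.65 = $4,179.55
Nov 9, 185 sold [LIFO — newest first]: 175 @ $11.90 + 10 @ $10.65 = $2,189.00
Nov 11, 91 sold [LIFO — newest first]: 91 @ $7.35 = $668.85
Total COGS = $4,179.55 + $2,189.00 + $668.85 = $7,037.40
Ending inventory: 70 @ $10.65 + 57 @ $7.35 + 290 @ $9.15 = $3,817.95
Check: goods available $10,855.35 = COGS $7,037.40 + ending $3,817.95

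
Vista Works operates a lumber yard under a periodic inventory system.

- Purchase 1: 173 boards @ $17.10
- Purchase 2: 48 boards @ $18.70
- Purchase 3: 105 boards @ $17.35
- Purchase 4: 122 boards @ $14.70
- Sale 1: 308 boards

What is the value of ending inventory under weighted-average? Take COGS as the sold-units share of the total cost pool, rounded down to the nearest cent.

Ending inventory = $2,334.71

Sale 1, sell 308: 308/448 × $7,471.05 → $5,136.34
Ending inventory (cost pool remaining) = $2,334.71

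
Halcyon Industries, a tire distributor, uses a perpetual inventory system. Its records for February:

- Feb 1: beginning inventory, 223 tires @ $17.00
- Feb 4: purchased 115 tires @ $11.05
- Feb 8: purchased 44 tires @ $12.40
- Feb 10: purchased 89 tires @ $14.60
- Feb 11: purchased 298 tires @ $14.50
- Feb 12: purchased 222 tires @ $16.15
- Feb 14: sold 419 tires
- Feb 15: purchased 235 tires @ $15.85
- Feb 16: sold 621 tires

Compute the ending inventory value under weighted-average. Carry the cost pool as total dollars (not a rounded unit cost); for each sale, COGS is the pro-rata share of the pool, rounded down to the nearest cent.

Ending inventory = $2,829.13

After Feb 1: 223 on hand, pool $3,791.00 (≈ $17.0000 each)
After Feb 4: 338 on hand, pool $5,061.75 (≈ $14.9756 each)
After Feb 8: 382 on hand, pool $5,607.35 (≈ $14.6789 each)
After Feb 10: 471 on hand, pool $6,906.75 (≈ $14.6640 each)
After Feb 11: 769 on hand, pool $11,227.75 (≈ $14.6005 each)
After Feb 12: 991 on hand, pool $14,813.05 (≈ $14.9476 each)
Feb 14, sell 419: 419/991 × $14,813.05 → $6,263.03
After Feb 15: 807 on hand, pool $12,274.77 (≈ $15.2104 each)
Feb 16, sell 621: 621/807 × $12,274.77 → $9,445.64
Total COGS = $6,263.03 + $9,445.64 = $15,708.67
Ending inventory (cost pool remaining) = $2,829.13
Check: goods available $18,537.80 = COGS $15,708.67 + ending $2,829.13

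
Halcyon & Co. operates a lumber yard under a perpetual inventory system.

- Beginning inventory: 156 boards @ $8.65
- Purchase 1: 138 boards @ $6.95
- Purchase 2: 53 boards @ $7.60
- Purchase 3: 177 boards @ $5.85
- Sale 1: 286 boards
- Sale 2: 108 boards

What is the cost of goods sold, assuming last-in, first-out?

COGS = $2,622.25

Sale 1 (286) [LIFO — newest first]: 177 @ $5.85 + 53 @ $7.60 + 56 @ $6.95 = $1,827.45
Sale 2 (108) [LIFO — newest first]: 82 @ $6.95 + 26 @ $8.65 = $794.80
Total COGS = $1,827.45 + $794.80 = $2,622.25
Ending inventory: 130 @ $8.65 = $1,124.50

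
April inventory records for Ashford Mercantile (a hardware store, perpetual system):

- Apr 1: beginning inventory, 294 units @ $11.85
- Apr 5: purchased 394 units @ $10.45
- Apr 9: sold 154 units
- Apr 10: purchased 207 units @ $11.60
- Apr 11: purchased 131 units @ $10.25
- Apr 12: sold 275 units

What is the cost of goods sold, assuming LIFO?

COGS = $4,622.45

Apr 9, 154 sold [LIFO — newest first]: 154 @ $10.45 = $1,609.30
Apr 12, 275 sold [LIFO — newest first]: 131 @ $10.25 + 144 @ $11.60 = $3,013.15
Total COGS = $1,609.30 + $3,013.15 = $4,622.45
Ending inventory: 294 @ $11.85 + 240 @ $10.45 + 63 @ $11.60 = $6,722.70
Check: goods available $11,345.15 = COGS $4,622.45 + ending $6,722.70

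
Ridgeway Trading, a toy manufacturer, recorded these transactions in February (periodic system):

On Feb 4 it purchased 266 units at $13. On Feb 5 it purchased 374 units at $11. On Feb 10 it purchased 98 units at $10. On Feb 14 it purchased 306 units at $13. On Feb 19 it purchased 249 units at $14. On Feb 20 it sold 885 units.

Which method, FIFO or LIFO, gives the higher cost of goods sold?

LIFO

FIFO COGS: 266 @ $13 + 374 @ $11 + 98 @ $10 + 147 @ $13 = $10,463
LIFO COGS: 249 @ $14 + 306 @ $13 + 98 @ $10 + 232 @ $11 = $10,996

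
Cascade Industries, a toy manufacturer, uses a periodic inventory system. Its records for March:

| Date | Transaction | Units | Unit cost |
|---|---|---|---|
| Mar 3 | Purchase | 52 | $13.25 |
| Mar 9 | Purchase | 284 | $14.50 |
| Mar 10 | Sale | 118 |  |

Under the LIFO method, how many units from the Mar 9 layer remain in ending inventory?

166

Mar 10, 118 sold [LIFO — newest first]: 118 @ $14.50 = $1,711.00
Ending inventory: 52 @ $13.25 + 166 @ $14.50 = $3,096.00
Check: goods available $4,807.00 = COGS $1,711.00 + ending $3,096.00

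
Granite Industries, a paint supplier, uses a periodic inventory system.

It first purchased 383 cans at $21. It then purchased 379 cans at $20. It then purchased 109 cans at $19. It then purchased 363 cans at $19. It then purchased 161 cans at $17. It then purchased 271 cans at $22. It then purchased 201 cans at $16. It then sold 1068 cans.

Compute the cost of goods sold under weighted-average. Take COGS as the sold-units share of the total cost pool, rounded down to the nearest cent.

Sale 1, sell 1068: 1068/1867 × $36,506.00 → $20,882.91
Ending inventory (cost pool remaining) = $15,623.09

COGS = $20,882.91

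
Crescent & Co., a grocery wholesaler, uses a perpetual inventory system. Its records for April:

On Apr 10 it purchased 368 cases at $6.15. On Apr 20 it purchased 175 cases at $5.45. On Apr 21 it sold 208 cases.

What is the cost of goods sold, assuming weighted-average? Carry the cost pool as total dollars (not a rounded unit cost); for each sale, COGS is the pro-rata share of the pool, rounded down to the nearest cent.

After Apr 10: 368 on hand, pool $2,263.20 (≈ $6.1500 each)
After Apr 20: 543 on hand, pool $3,216.95 (≈ $5.9244 each)
Apr 21, sell 208: 208/543 × $3,216.95 → $1,232.27
Ending inventory (cost pool remaining) = $1,984.68
Check: goods available $3,216.95 = COGS $1,232.27 + ending $1,984.68

COGS = $1,232.27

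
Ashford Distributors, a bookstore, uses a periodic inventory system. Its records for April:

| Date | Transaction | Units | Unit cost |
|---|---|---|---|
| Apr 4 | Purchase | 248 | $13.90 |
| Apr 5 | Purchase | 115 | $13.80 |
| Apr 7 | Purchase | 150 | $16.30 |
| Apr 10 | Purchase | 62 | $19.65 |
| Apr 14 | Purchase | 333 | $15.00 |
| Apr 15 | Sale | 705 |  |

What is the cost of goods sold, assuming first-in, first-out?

COGS = $10,647.50

Apr 15, 705 sold [FIFO — oldest first]: 248 @ $13.90 + 115 @ $13.80 + 150 @ $16.30 + 62 @ $19.65 + 130 @ $15.00 = $10,647.50
Ending inventory: 203 @ $15.00 = $3,045.00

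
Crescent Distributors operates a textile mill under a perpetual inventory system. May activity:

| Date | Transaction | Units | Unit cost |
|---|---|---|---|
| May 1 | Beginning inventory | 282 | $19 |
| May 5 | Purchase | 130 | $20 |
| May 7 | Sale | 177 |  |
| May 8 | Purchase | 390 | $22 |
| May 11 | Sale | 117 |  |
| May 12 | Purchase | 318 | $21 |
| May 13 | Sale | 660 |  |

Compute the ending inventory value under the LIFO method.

Ending inventory = $3,154

May 7, 177 sold [LIFO — newest first]: 130 @ $20 + 47 @ $19 = $3,493
May 11, 117 sold [LIFO — newest first]: 117 @ $22 = $2,574
May 13, 660 sold [LIFO — newest first]: 318 @ $21 + 273 @ $22 + 69 @ $19 = $13,995
Total COGS = $3,493 + $2,574 + $13,995 = $20,062
Ending inventory: 166 @ $19 = $3,154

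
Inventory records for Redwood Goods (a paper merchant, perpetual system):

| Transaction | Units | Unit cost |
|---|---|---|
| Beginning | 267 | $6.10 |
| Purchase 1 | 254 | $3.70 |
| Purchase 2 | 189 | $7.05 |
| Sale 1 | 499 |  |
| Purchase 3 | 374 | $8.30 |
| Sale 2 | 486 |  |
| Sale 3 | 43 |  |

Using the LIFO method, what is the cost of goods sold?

Sale 1 (499) [LIFO — newest first]: 189 @ $7.05 + 254 @ $3.70 + 56 @ $6.10 = $2,613.85
Sale 2 (486) [LIFO — newest first]: 374 @ $8.30 + 112 @ $6.10 = $3,787.40
Sale 3 (43) [LIFO — newest first]: 43 @ $6.10 = $262.30
Total COGS = $2,613.85 + $3,787.40 + $262.30 = $6,663.55
Ending inventory: 56 @ $6.10 = $341.60

COGS = $6,663.55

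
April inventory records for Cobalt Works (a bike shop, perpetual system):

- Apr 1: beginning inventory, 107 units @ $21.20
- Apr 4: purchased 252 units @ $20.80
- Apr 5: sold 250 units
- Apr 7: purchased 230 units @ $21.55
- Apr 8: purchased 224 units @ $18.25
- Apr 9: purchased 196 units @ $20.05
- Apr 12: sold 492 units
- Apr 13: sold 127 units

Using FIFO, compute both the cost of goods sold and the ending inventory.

COGS = $17,677.30; ending inventory = $2,807.00

Apr 5, 250 sold [FIFO — oldest first]: 107 @ $21.20 + 143 @ $20.80 = $5,242.80
Apr 12, 492 sold [FIFO — oldest first]: 109 @ $20.80 + 230 @ $21.55 + 153 @ $18.25 = $10,015.95
Apr 13, 127 sold [FIFO — oldest first]: 71 @ $18.25 + 56 @ $20.05 = $2,418.55
Total COGS = $5,242.80 + $10,015.95 + $2,418.55 = $17,677.30
Ending inventory: 140 @ $20.05 = $2,807.00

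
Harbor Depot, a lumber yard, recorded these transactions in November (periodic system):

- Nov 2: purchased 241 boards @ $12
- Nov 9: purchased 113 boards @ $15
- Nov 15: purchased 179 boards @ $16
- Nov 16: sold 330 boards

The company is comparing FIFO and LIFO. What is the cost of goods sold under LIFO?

COGS = $5,015

FIFO COGS: 241 @ $12 + 89 @ $15 = $4,227
LIFO COGS: 179 @ $16 + 113 @ $15 + 38 @ $12 = $5,015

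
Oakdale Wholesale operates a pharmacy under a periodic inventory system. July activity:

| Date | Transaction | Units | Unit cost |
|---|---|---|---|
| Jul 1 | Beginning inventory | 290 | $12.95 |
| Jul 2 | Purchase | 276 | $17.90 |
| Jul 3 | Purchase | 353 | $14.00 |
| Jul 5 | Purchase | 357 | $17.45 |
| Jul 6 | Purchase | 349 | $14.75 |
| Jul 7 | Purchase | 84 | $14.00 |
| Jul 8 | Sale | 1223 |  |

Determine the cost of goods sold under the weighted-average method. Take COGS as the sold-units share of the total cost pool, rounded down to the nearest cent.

Jul 8, sell 1223: 1223/1709 × $26,191.30 → $18,743.10
Ending inventory (cost pool remaining) = $7,448.20

COGS = $18,743.10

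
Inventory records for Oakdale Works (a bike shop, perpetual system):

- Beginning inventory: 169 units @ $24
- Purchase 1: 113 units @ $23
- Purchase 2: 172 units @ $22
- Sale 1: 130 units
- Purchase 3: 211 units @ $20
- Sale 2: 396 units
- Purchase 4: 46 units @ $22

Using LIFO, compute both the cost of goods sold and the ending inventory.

Sale 1 (130) [LIFO — newest first]: 130 @ $22 = $2,860
Sale 2 (396) [LIFO — newest first]: 211 @ $20 + 42 @ $22 + 113 @ $23 + 30 @ $24 = $8,463
Total COGS = $2,860 + $8,463 = $11,323
Ending inventory: 139 @ $24 + 46 @ $22 = $4,348

COGS = $11,323; ending inventory = $4,348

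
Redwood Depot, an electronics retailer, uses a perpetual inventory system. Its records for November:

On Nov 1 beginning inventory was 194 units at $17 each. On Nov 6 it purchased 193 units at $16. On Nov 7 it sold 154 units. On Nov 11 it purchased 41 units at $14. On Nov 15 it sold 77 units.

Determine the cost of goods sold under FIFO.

COGS = $3,890

Nov 7, 154 sold [FIFO — oldest first]: 154 @ $17 = $2,618
Nov 15, 77 sold [FIFO — oldest first]: 40 @ $17 + 37 @ $16 = $1,272
Total COGS = $2,618 + $1,272 = $3,890
Ending inventory: 156 @ $16 + 41 @ $14 = $3,070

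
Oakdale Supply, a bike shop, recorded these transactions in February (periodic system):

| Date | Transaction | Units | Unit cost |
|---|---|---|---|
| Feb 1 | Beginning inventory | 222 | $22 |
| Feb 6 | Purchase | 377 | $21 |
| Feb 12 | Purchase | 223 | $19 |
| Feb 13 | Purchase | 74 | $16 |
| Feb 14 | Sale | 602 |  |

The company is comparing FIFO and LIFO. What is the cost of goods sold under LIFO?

COGS = $11,826

FIFO COGS: 222 @ $22 + 377 @ $21 + 3 @ $19 = $12,858
LIFO COGS: 74 @ $16 + 223 @ $19 + 305 @ $21 = $11,826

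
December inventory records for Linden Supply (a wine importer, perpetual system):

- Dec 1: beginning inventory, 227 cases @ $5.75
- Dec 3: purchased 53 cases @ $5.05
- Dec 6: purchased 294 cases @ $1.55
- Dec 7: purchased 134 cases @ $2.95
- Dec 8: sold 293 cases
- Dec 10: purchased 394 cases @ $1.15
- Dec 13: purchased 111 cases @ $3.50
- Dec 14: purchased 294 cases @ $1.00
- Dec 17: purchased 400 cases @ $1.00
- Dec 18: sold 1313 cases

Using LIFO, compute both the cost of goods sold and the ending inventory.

COGS = $2,354.05; ending inventory = $1,605.45

Dec 8, 293 sold [LIFO — newest first]: 134 @ $2.95 + 159 @ $1.55 = $641.75
Dec 18, 1313 sold [LIFO — newest first]: 400 @ $1.00 + 294 @ $1.00 + 111 @ $3.50 + 394 @ $1.15 + 114 @ $1.55 = $1,712.30
Total COGS = $641.75 + $1,712.30 = $2,354.05
Ending inventory: 227 @ $5.75 + 53 @ $5.05 + 21 @ $1.55 = $1,605.45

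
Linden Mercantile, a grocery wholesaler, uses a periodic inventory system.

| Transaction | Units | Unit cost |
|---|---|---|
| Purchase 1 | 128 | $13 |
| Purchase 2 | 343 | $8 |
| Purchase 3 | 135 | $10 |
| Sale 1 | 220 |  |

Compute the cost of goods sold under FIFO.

Sale 1 (220) [FIFO — oldest first]: 128 @ $13 + 92 @ $8 = $2,400
Ending inventory: 251 @ $8 + 135 @ $10 = $3,358

COGS = $2,400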